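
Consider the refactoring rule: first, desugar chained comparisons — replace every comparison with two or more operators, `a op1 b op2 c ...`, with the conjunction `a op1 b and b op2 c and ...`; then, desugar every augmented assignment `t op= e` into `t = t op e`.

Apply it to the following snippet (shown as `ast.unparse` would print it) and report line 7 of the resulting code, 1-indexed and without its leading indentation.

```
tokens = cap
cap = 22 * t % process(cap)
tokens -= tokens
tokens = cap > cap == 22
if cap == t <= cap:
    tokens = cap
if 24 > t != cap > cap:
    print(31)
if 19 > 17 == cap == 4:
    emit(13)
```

Transformed code:
tokens = cap
cap = 22 * t % process(cap)
tokens = tokens - tokens
tokens = cap > cap and cap == 22
if cap == t and t <= cap:
    tokens = cap
if 24 > t and t != cap and (cap > cap):
    print(31)
if 19 > 17 and 17 == cap and (cap == 4):
    emit(13)

if 24 > t and t != cap and (cap > cap):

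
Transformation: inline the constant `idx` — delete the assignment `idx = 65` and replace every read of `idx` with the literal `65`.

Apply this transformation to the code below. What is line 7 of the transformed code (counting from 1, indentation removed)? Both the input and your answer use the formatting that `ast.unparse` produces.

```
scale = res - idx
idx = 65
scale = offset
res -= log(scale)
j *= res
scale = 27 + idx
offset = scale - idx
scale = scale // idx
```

Transformed code:
scale = res - 65
scale = offset
res -= log(scale)
j *= res
scale = 27 + 65
offset = scale - 65
scale = scale // 65

scale = scale // 65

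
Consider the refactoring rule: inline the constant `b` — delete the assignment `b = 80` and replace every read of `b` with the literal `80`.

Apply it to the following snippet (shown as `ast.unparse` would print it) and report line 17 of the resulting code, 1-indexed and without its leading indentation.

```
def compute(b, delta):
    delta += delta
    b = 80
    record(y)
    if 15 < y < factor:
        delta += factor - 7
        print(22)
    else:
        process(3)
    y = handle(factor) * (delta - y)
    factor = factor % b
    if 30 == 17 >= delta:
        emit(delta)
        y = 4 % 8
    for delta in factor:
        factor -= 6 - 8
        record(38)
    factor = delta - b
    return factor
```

factor = delta - 80

Transformed code:
def compute(b, delta):
    delta += delta
    record(y)
    if 15 < y < factor:
        delta += factor - 7
        print(22)
    else:
        process(3)
    y = handle(factor) * (delta - y)
    factor = factor % 80
    if 30 == 17 >= delta:
        emit(delta)
        y = 4 % 8
    for delta in factor:
        factor -= 6 - 8
        record(38)
    factor = delta - 80
    return factor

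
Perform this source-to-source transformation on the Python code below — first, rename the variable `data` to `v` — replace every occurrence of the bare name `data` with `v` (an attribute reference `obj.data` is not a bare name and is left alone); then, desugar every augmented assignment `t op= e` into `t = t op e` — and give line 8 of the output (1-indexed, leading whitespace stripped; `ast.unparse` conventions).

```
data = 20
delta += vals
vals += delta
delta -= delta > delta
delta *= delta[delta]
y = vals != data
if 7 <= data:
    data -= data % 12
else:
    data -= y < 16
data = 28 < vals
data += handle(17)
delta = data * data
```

Transformed code:
v = 20
delta = delta + vals
vals = vals + delta
delta = delta - (delta > delta)
delta = delta * delta[delta]
y = vals != v
if 7 <= v:
    v = v - v % 12
else:
    v = v - (y < 16)
v = 28 < vals
v = v + handle(17)
delta = v * v

v = v - v % 12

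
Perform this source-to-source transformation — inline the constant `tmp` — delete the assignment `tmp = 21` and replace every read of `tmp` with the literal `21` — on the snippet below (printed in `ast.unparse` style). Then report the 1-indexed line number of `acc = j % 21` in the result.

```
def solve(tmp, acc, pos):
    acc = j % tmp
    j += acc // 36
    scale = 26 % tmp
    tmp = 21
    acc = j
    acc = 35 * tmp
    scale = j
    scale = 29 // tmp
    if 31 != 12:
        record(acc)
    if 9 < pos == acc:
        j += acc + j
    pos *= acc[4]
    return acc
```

Transformed code:
def solve(tmp, acc, pos):
    acc = j % 21
    j += acc // 36
    scale = 26 % 21
    acc = j
    acc = 35 * 21
    scale = j
    scale = 29 // 21
    if 31 != 12:
        record(acc)
    if 9 < pos == acc:
        j += acc + j
    pos *= acc[4]
    return acc

2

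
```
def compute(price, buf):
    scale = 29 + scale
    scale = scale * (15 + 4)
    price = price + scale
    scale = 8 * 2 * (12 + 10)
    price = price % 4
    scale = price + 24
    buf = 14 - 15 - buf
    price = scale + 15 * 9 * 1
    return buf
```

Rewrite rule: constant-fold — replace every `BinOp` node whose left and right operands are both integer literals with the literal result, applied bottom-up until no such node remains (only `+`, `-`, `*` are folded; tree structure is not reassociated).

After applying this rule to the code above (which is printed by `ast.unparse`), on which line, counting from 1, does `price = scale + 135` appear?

Transformed code:
def compute(price, buf):
    scale = 29 + scale
    scale = scale * 19
    price = price + scale
    scale = 352
    price = price % 4
    scale = price + 24
    buf = -1 - buf
    price = scale + 135
    return buf

9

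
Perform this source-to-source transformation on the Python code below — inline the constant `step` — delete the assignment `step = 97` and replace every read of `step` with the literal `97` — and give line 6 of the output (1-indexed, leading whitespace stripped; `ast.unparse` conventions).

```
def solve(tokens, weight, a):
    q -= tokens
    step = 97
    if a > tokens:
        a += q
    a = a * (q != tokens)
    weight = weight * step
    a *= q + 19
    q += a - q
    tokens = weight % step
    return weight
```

Transformed code:
def solve(tokens, weight, a):
    q -= tokens
    if a > tokens:
        a += q
    a = a * (q != tokens)
    weight = weight * 97
    a *= q + 19
    q += a - q
    tokens = weight % 97
    return weight

weight = weight * 97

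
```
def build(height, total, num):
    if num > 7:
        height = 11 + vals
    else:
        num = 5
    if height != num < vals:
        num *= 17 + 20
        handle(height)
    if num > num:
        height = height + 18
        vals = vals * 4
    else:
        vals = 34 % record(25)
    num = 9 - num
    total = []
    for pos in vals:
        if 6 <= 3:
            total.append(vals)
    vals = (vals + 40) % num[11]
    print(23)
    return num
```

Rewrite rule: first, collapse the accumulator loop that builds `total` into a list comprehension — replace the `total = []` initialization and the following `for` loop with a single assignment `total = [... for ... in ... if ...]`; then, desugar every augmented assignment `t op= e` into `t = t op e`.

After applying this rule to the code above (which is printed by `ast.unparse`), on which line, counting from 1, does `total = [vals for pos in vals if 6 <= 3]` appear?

15

Transformed code:
def build(height, total, num):
    if num > 7:
        height = 11 + vals
    else:
        num = 5
    if height != num < vals:
        num = num * (17 + 20)
        handle(height)
    if num > num:
        height = height + 18
        vals = vals * 4
    else:
        vals = 34 % record(25)
    num = 9 - num
    total = [vals for pos in vals if 6 <= 3]
    vals = (vals + 40) % num[11]
    print(23)
    return num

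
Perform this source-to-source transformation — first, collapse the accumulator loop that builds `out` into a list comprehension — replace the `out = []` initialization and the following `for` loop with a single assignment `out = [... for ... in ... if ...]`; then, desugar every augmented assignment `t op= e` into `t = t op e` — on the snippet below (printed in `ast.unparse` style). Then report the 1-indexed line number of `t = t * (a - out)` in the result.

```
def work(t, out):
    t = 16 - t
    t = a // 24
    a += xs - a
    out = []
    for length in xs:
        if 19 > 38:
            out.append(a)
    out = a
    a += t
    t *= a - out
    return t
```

Transformed code:
def work(t, out):
    t = 16 - t
    t = a // 24
    a = a + (xs - a)
    out = [a for length in xs if 19 > 38]
    out = a
    a = a + t
    t = t * (a - out)
    return t

8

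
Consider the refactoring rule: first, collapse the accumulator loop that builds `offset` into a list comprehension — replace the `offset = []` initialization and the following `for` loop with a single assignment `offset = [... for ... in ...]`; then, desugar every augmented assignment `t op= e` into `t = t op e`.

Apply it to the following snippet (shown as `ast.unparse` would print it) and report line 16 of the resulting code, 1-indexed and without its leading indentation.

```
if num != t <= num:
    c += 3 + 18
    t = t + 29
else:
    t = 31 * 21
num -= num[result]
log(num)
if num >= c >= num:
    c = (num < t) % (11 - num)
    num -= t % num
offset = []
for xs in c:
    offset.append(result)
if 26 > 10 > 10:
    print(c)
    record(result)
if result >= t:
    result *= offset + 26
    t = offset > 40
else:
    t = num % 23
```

Transformed code:
if num != t <= num:
    c = c + (3 + 18)
    t = t + 29
else:
    t = 31 * 21
num = num - num[result]
log(num)
if num >= c >= num:
    c = (num < t) % (11 - num)
    num = num - t % num
offset = [result for xs in c]
if 26 > 10 > 10:
    print(c)
    record(result)
if result >= t:
    result = result * (offset + 26)
    t = offset > 40
else:
    t = num % 23

result = result * (offset + 26)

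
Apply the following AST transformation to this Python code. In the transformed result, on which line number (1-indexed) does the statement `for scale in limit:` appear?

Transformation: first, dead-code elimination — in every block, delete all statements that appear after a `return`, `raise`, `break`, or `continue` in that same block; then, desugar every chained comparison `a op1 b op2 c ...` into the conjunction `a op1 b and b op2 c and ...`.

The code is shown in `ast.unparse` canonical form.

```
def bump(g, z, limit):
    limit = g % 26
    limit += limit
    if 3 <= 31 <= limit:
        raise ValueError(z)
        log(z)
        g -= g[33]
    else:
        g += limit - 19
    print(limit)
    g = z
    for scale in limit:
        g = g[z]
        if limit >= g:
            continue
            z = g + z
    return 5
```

Transformed code:
def bump(g, z, limit):
    limit = g % 26
    limit += limit
    if 3 <= 31 and 31 <= limit:
        raise ValueError(z)
    else:
        g += limit - 19
    print(limit)
    g = z
    for scale in limit:
        g = g[z]
        if limit >= g:
            continue
    return 5

10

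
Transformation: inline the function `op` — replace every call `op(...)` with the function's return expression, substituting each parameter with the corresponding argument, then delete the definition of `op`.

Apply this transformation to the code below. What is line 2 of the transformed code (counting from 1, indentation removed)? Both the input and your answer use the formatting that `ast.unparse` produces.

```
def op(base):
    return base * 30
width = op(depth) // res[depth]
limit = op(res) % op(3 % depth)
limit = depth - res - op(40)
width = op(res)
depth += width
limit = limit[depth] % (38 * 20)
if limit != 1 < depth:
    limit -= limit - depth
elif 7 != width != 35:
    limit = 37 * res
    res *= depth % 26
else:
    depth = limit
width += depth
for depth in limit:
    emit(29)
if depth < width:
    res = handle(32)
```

Transformed code:
width = depth * 30 // res[depth]
limit = res * 30 % (3 % depth * 30)
limit = depth - res - 40 * 30
width = res * 30
depth += width
limit = limit[depth] % (38 * 20)
if limit != 1 < depth:
    limit -= limit - depth
elif 7 != width != 35:
    limit = 37 * res
    res *= depth % 26
else:
    depth = limit
width += depth
for depth in limit:
    emit(29)
if depth < width:
    res = handle(32)

limit = res * 30 % (3 % depth * 30)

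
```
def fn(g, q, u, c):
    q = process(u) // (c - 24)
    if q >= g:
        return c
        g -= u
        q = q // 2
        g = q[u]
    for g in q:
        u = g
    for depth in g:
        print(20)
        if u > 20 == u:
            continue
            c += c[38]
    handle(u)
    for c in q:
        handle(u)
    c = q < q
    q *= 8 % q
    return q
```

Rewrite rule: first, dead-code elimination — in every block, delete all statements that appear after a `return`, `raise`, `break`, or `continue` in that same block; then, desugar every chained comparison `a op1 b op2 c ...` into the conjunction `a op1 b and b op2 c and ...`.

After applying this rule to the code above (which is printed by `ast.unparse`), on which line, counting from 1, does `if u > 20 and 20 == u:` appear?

Transformed code:
def fn(g, q, u, c):
    q = process(u) // (c - 24)
    if q >= g:
        return c
    for g in q:
        u = g
    for depth in g:
        print(20)
        if u > 20 and 20 == u:
            continue
    handle(u)
    for c in q:
        handle(u)
    c = q < q
    q *= 8 % q
    return q

9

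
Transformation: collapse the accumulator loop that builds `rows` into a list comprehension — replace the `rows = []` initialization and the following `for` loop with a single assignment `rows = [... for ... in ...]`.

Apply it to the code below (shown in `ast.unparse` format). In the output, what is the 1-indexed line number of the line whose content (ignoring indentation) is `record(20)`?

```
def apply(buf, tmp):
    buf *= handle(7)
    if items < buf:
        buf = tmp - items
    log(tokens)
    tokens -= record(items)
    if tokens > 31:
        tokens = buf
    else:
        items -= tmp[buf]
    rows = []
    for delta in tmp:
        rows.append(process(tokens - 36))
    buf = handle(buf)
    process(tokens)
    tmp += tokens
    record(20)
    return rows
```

Transformed code:
def apply(buf, tmp):
    buf *= handle(7)
    if items < buf:
        buf = tmp - items
    log(tokens)
    tokens -= record(items)
    if tokens > 31:
        tokens = buf
    else:
        items -= tmp[buf]
    rows = [process(tokens - 36) for delta in tmp]
    buf = handle(buf)
    process(tokens)
    tmp += tokens
    record(20)
    return rows

15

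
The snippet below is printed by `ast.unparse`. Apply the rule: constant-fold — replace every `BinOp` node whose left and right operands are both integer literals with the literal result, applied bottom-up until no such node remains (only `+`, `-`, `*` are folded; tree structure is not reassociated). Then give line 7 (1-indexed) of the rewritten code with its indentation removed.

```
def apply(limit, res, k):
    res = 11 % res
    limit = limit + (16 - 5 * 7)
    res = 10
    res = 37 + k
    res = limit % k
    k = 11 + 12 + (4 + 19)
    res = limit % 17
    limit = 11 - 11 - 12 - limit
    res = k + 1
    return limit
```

Transformed code:
def apply(limit, res, k):
    res = 11 % res
    limit = limit + -19
    res = 10
    res = 37 + k
    res = limit % k
    k = 46
    res = limit % 17
    limit = -12 - limit
    res = k + 1
    return limit

k = 46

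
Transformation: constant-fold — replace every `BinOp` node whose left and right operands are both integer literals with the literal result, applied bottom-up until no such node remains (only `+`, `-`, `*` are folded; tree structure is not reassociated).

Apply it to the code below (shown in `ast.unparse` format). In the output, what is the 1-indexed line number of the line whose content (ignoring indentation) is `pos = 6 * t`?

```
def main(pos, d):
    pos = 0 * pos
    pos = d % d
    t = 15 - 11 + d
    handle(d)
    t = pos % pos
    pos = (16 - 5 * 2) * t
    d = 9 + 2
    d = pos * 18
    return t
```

7

Transformed code:
def main(pos, d):
    pos = 0 * pos
    pos = d % d
    t = 4 + d
    handle(d)
    t = pos % pos
    pos = 6 * t
    d = 11
    d = pos * 18
    return t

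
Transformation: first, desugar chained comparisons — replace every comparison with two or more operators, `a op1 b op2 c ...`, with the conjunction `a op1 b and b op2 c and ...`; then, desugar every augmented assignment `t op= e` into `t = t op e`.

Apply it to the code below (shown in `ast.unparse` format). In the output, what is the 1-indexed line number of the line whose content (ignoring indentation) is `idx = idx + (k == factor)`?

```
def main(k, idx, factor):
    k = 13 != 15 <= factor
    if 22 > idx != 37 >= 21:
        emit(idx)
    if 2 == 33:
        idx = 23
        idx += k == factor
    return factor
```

Transformed code:
def main(k, idx, factor):
    k = 13 != 15 and 15 <= factor
    if 22 > idx and idx != 37 and (37 >= 21):
        emit(idx)
    if 2 == 33:
        idx = 23
        idx = idx + (k == factor)
    return factor

7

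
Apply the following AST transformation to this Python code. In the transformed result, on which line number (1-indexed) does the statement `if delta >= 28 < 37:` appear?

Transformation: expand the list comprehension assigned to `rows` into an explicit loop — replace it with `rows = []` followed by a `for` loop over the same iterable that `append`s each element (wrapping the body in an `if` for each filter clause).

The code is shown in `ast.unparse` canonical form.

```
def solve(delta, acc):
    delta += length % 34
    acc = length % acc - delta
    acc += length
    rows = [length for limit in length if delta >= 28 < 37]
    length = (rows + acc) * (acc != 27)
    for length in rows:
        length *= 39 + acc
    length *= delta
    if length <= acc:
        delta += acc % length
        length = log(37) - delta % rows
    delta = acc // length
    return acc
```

Transformed code:
def solve(delta, acc):
    delta += length % 34
    acc = length % acc - delta
    acc += length
    rows = []
    for limit in length:
        if delta >= 28 < 37:
            rows.append(length)
    length = (rows + acc) * (acc != 27)
    for length in rows:
        length *= 39 + acc
    length *= delta
    if length <= acc:
        delta += acc % length
        length = log(37) - delta % rows
    delta = acc // length
    return acc

7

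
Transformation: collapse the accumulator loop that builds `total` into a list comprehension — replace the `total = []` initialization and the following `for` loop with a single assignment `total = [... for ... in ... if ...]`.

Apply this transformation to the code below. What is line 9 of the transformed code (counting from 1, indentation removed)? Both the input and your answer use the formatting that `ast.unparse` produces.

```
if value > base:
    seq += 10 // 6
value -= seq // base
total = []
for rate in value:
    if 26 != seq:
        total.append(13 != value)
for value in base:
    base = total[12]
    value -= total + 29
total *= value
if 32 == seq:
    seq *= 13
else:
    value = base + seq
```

Transformed code:
if value > base:
    seq += 10 // 6
value -= seq // base
total = [13 != value for rate in value if 26 != seq]
for value in base:
    base = total[12]
    value -= total + 29
total *= value
if 32 == seq:
    seq *= 13
else:
    value = base + seq

if 32 == seq:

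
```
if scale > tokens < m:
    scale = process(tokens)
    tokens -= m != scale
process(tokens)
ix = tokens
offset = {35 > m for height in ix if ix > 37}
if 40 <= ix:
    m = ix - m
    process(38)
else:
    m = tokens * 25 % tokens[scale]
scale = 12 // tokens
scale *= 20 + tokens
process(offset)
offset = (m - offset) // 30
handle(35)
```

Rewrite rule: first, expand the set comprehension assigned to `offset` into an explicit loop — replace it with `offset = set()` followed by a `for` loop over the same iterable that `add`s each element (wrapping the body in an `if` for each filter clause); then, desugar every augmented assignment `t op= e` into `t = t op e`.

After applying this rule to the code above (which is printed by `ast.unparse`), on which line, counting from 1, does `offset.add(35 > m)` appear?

Transformed code:
if scale > tokens < m:
    scale = process(tokens)
    tokens = tokens - (m != scale)
process(tokens)
ix = tokens
offset = set()
for height in ix:
    if ix > 37:
        offset.add(35 > m)
if 40 <= ix:
    m = ix - m
    process(38)
else:
    m = tokens * 25 % tokens[scale]
scale = 12 // tokens
scale = scale * (20 + tokens)
process(offset)
offset = (m - offset) // 30
handle(35)

9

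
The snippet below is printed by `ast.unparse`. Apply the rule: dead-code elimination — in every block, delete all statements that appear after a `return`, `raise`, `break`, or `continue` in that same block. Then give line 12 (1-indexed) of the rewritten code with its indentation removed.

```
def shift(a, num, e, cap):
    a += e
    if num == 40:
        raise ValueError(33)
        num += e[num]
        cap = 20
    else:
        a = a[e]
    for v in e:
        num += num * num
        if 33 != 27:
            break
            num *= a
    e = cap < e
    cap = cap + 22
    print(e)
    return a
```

cap = cap + 22

Transformed code:
def shift(a, num, e, cap):
    a += e
    if num == 40:
        raise ValueError(33)
    else:
        a = a[e]
    for v in e:
        num += num * num
        if 33 != 27:
            break
    e = cap < e
    cap = cap + 22
    print(e)
    return a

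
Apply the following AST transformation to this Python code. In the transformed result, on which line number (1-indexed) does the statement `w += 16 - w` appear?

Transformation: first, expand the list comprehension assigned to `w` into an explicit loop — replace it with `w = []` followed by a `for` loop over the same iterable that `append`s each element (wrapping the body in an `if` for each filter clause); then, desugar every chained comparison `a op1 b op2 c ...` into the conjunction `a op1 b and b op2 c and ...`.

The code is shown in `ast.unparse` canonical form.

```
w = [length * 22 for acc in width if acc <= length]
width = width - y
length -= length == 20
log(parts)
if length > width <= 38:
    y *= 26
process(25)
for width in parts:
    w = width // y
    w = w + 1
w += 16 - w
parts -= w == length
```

14

Transformed code:
w = []
for acc in width:
    if acc <= length:
        w.append(length * 22)
width = width - y
length -= length == 20
log(parts)
if length > width and width <= 38:
    y *= 26
process(25)
for width in parts:
    w = width // y
    w = w + 1
w += 16 - w
parts -= w == length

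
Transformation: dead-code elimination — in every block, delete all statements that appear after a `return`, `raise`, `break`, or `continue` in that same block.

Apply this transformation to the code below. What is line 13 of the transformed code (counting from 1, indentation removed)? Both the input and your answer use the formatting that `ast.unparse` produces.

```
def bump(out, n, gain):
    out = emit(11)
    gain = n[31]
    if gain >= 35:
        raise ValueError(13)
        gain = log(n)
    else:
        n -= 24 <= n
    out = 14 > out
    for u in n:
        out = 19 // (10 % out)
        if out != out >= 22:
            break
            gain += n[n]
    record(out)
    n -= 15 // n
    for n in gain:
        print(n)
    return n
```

Transformed code:
def bump(out, n, gain):
    out = emit(11)
    gain = n[31]
    if gain >= 35:
        raise ValueError(13)
    else:
        n -= 24 <= n
    out = 14 > out
    for u in n:
        out = 19 // (10 % out)
        if out != out >= 22:
            break
    record(out)
    n -= 15 // n
    for n in gain:
        print(n)
    return n

record(out)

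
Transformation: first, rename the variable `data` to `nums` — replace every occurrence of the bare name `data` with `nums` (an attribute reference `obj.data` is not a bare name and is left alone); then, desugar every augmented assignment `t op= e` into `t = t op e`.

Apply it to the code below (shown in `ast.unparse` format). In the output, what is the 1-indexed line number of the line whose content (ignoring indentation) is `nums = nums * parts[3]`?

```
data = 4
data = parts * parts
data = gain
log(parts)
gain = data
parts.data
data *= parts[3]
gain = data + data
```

7

Transformed code:
nums = 4
nums = parts * parts
nums = gain
log(parts)
gain = nums
parts.data
nums = nums * parts[3]
gain = nums + nums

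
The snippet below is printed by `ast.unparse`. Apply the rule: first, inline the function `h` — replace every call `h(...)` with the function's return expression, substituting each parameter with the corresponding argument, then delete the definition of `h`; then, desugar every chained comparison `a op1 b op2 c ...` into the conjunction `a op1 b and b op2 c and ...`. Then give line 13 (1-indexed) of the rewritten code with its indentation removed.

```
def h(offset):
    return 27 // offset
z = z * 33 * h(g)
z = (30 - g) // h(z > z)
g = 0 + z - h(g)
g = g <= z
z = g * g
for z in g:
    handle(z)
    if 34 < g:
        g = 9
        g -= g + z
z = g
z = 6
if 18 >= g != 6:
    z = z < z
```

Transformed code:
z = z * 33 * (27 // g)
z = (30 - g) // (27 // (z > z))
g = 0 + z - 27 // g
g = g <= z
z = g * g
for z in g:
    handle(z)
    if 34 < g:
        g = 9
        g -= g + z
z = g
z = 6
if 18 >= g and g != 6:
    z = z < z

if 18 >= g and g != 6:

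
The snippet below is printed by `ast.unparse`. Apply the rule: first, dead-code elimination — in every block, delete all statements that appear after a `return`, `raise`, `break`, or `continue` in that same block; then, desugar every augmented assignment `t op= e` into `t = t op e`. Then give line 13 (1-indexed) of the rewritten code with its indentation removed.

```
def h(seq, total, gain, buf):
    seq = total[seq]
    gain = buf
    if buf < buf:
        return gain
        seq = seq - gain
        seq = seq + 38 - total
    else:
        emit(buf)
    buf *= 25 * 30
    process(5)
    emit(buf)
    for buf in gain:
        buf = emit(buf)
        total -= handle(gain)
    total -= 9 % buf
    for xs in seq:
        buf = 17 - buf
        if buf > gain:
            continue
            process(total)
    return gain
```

Transformed code:
def h(seq, total, gain, buf):
    seq = total[seq]
    gain = buf
    if buf < buf:
        return gain
    else:
        emit(buf)
    buf = buf * (25 * 30)
    process(5)
    emit(buf)
    for buf in gain:
        buf = emit(buf)
        total = total - handle(gain)
    total = total - 9 % buf
    for xs in seq:
        buf = 17 - buf
        if buf > gain:
            continue
    return gain

total = total - handle(gain)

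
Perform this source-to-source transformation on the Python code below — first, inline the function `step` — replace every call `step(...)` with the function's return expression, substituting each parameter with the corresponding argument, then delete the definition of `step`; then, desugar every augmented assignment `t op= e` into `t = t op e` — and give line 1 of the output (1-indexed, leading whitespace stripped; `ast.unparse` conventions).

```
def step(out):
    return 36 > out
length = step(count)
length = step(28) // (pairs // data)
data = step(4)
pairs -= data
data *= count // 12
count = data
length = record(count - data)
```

length = 36 > count

Transformed code:
length = 36 > count
length = (36 > 28) // (pairs // data)
data = 36 > 4
pairs = pairs - data
data = data * (count // 12)
count = data
length = record(count - data)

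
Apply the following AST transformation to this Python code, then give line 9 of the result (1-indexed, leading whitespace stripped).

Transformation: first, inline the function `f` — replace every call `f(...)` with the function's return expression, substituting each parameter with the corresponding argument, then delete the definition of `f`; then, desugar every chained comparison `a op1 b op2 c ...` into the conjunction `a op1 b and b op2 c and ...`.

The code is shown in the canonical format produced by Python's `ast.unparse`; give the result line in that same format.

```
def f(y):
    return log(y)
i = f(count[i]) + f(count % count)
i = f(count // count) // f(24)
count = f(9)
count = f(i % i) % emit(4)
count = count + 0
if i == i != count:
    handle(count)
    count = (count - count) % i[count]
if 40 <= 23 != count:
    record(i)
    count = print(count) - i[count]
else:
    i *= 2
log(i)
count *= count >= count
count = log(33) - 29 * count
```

if 40 <= 23 and 23 != count:

Transformed code:
i = log(count[i]) + log(count % count)
i = log(count // count) // log(24)
count = log(9)
count = log(i % i) % emit(4)
count = count + 0
if i == i and i != count:
    handle(count)
    count = (count - count) % i[count]
if 40 <= 23 and 23 != count:
    record(i)
    count = print(count) - i[count]
else:
    i *= 2
log(i)
count *= count >= count
count = log(33) - 29 * count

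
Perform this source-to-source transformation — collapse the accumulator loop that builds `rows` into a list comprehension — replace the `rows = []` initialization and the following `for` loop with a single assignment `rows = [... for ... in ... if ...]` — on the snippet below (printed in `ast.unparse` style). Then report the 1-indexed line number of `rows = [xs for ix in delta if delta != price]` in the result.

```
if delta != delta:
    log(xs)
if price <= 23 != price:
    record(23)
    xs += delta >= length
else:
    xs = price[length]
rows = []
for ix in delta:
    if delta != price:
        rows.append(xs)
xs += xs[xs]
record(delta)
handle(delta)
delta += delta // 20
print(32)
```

8

Transformed code:
if delta != delta:
    log(xs)
if price <= 23 != price:
    record(23)
    xs += delta >= length
else:
    xs = price[length]
rows = [xs for ix in delta if delta != price]
xs += xs[xs]
record(delta)
handle(delta)
delta += delta // 20
print(32)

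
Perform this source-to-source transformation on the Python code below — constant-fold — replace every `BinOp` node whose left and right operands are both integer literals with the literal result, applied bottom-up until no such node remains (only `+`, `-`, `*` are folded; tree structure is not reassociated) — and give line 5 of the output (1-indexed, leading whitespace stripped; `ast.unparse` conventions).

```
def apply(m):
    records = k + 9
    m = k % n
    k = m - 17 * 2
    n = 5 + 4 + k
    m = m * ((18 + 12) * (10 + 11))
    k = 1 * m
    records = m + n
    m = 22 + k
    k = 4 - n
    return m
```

n = 9 + k

Transformed code:
def apply(m):
    records = k + 9
    m = k % n
    k = m - 34
    n = 9 + k
    m = m * 630
    k = 1 * m
    records = m + n
    m = 22 + k
    k = 4 - n
    return m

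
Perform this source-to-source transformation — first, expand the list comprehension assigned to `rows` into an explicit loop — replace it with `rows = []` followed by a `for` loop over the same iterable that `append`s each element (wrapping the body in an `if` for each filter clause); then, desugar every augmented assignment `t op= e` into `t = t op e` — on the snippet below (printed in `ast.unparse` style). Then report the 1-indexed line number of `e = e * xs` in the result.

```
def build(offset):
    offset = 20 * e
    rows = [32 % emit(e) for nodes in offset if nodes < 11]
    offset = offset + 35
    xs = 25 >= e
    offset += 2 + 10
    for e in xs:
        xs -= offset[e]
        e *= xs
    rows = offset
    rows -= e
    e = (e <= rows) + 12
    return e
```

12

Transformed code:
def build(offset):
    offset = 20 * e
    rows = []
    for nodes in offset:
        if nodes < 11:
            rows.append(32 % emit(e))
    offset = offset + 35
    xs = 25 >= e
    offset = offset + (2 + 10)
    for e in xs:
        xs = xs - offset[e]
        e = e * xs
    rows = offset
    rows = rows - e
    e = (e <= rows) + 12
    return e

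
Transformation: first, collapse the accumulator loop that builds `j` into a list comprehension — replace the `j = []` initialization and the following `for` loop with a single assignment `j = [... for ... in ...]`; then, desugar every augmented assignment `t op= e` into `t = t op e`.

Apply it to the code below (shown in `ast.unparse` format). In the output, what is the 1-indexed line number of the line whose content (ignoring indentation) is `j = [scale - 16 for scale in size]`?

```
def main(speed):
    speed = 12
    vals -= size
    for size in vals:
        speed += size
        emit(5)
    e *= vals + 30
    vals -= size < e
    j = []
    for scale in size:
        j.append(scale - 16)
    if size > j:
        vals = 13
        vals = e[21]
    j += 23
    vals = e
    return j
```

9

Transformed code:
def main(speed):
    speed = 12
    vals = vals - size
    for size in vals:
        speed = speed + size
        emit(5)
    e = e * (vals + 30)
    vals = vals - (size < e)
    j = [scale - 16 for scale in size]
    if size > j:
        vals = 13
        vals = e[21]
    j = j + 23
    vals = e
    return j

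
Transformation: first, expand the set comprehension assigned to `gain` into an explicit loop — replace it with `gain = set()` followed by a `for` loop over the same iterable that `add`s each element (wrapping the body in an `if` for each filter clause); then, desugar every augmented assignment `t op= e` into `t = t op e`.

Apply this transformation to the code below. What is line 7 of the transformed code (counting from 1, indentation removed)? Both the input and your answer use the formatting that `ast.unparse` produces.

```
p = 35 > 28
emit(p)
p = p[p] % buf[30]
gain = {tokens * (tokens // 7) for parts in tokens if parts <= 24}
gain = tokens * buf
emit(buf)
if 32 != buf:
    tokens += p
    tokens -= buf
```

gain.add(tokens * (tokens // 7))

Transformed code:
p = 35 > 28
emit(p)
p = p[p] % buf[30]
gain = set()
for parts in tokens:
    if parts <= 24:
        gain.add(tokens * (tokens // 7))
gain = tokens * buf
emit(buf)
if 32 != buf:
    tokens = tokens + p
    tokens = tokens - buf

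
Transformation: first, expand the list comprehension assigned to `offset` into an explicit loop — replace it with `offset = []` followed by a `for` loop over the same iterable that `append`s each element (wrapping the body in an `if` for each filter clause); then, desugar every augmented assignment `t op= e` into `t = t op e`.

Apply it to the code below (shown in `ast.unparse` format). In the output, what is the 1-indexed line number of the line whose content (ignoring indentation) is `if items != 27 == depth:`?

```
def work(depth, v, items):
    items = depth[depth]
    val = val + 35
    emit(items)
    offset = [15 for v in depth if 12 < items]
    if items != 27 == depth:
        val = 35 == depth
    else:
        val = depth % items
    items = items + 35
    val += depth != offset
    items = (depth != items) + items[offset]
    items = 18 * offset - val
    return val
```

Transformed code:
def work(depth, v, items):
    items = depth[depth]
    val = val + 35
    emit(items)
    offset = []
    for v in depth:
        if 12 < items:
            offset.append(15)
    if items != 27 == depth:
        val = 35 == depth
    else:
        val = depth % items
    items = items + 35
    val = val + (depth != offset)
    items = (depth != items) + items[offset]
    items = 18 * offset - val
    return val

9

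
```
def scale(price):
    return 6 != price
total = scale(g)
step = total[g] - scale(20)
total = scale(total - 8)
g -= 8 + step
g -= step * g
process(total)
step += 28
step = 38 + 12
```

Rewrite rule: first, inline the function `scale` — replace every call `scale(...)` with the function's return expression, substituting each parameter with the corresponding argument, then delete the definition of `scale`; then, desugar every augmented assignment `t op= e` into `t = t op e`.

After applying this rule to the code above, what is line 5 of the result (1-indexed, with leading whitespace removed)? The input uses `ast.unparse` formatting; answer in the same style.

g = g - step * g

Transformed code:
total = 6 != g
step = total[g] - (6 != 20)
total = 6 != total - 8
g = g - (8 + step)
g = g - step * g
process(total)
step = step + 28
step = 38 + 12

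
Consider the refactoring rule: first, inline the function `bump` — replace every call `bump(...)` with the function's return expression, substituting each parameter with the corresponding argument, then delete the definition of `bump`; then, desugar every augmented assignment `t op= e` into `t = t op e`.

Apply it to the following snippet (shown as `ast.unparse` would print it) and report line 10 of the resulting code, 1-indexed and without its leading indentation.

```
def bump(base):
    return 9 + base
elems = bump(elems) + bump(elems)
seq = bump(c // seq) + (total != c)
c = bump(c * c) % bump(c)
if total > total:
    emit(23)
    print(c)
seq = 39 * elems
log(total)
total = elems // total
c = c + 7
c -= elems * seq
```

c = c + 7

Transformed code:
elems = 9 + elems + (9 + elems)
seq = 9 + c // seq + (total != c)
c = (9 + c * c) % (9 + c)
if total > total:
    emit(23)
    print(c)
seq = 39 * elems
log(total)
total = elems // total
c = c + 7
c = c - elems * seq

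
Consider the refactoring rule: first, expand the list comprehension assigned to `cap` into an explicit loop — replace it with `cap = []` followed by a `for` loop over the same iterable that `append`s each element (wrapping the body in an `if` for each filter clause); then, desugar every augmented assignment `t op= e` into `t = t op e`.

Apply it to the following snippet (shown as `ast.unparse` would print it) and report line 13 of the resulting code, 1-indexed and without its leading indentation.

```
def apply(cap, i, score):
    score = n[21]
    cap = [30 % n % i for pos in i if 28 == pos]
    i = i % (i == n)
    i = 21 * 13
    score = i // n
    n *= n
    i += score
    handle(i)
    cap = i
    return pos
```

Transformed code:
def apply(cap, i, score):
    score = n[21]
    cap = []
    for pos in i:
        if 28 == pos:
            cap.append(30 % n % i)
    i = i % (i == n)
    i = 21 * 13
    score = i // n
    n = n * n
    i = i + score
    handle(i)
    cap = i
    return pos

cap = i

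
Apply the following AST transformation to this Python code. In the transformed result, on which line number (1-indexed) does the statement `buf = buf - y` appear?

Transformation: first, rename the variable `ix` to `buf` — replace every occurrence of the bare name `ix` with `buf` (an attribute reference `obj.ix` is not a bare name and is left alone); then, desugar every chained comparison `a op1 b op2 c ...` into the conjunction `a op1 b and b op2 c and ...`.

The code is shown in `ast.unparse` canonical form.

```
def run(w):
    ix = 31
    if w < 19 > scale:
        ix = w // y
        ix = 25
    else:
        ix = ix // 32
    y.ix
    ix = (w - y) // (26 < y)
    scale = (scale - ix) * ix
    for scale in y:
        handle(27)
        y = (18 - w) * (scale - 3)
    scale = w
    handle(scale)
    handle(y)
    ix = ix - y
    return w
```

Transformed code:
def run(w):
    buf = 31
    if w < 19 and 19 > scale:
        buf = w // y
        buf = 25
    else:
        buf = buf // 32
    y.ix
    buf = (w - y) // (26 < y)
    scale = (scale - buf) * buf
    for scale in y:
        handle(27)
        y = (18 - w) * (scale - 3)
    scale = w
    handle(scale)
    handle(y)
    buf = buf - y
    return w

17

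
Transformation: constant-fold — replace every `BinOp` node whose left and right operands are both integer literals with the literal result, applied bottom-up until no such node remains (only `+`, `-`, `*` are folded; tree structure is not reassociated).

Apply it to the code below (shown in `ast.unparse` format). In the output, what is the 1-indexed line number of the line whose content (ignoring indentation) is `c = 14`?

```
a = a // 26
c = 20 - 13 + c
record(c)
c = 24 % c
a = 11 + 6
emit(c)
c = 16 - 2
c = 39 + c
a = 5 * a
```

Transformed code:
a = a // 26
c = 7 + c
record(c)
c = 24 % c
a = 17
emit(c)
c = 14
c = 39 + c
a = 5 * a

7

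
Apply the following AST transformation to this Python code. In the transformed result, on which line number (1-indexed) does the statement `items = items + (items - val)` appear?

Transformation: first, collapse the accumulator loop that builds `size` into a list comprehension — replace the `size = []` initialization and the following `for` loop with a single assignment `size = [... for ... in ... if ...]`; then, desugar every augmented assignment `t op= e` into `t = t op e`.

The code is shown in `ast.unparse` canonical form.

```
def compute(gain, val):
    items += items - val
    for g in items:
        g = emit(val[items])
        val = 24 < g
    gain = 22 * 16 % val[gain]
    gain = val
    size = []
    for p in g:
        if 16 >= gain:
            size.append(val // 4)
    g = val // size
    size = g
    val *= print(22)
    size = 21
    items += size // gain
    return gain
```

2

Transformed code:
def compute(gain, val):
    items = items + (items - val)
    for g in items:
        g = emit(val[items])
        val = 24 < g
    gain = 22 * 16 % val[gain]
    gain = val
    size = [val // 4 for p in g if 16 >= gain]
    g = val // size
    size = g
    val = val * print(22)
    size = 21
    items = items + size // gain
    return gain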